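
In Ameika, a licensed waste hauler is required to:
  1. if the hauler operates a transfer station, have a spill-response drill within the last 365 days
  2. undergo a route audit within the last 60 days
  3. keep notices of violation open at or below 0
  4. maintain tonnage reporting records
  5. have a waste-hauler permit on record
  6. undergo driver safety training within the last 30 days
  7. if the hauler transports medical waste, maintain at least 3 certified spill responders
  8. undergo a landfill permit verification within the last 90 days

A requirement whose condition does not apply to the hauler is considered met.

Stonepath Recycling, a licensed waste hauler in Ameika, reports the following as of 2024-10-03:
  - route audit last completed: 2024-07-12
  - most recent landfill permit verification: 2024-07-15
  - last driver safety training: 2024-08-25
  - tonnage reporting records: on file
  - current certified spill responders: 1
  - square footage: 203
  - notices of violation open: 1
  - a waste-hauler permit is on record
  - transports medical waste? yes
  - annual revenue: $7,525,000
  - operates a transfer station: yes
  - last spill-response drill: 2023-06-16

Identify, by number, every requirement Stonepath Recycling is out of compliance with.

1, 2, 3, 6, 7

1. condition 'operates a transfer station' holds; spill-response drill 475 days ago vs limit 365 → not met
2. route audit 83 days ago vs limit 60 → not met
3. notices of violation open 1 > 0 → not met
4. tonnage reporting records present → met
5. waste-hauler permit present → met
6. driver safety training 39 days ago vs limit 30 → not met
7. condition 'transports medical waste' holds; certified spill responders 1 < 3 → not met
8. landfill permit verification 80 days ago vs limit 90 → met
Not met: 1, 2, 3, 6, 7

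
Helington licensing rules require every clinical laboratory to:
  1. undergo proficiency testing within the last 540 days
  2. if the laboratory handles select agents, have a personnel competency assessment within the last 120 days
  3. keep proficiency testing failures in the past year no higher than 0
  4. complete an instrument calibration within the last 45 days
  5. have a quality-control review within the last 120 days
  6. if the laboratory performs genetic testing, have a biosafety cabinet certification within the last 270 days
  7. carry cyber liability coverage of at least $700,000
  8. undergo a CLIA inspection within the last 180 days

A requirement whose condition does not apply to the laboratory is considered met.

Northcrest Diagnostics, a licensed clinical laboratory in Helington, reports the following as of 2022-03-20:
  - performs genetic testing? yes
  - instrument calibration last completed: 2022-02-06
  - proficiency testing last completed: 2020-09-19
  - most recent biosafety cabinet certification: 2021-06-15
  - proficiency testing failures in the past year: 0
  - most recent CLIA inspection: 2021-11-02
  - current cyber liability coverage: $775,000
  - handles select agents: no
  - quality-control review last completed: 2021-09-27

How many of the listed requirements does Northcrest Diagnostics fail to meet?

3

1. proficiency testing 547 days ago vs limit 540 → not met
2. condition 'handles select agents' does not hold → requirement n/a → met
3. proficiency testing failures in the past year 0 ≤ 0 → met
4. instrument calibration 42 days ago vs limit 45 → met
5. quality-control review 174 days ago vs limit 120 → not met
6. condition 'performs genetic testing' holds; biosafety cabinet certification 278 days ago vs limit 270 → not met
7. cyber liability coverage $775,000 ≥ $700,000 → met
8. CLIA inspection 138 days ago vs limit 180 → met
Not met: 3 of 8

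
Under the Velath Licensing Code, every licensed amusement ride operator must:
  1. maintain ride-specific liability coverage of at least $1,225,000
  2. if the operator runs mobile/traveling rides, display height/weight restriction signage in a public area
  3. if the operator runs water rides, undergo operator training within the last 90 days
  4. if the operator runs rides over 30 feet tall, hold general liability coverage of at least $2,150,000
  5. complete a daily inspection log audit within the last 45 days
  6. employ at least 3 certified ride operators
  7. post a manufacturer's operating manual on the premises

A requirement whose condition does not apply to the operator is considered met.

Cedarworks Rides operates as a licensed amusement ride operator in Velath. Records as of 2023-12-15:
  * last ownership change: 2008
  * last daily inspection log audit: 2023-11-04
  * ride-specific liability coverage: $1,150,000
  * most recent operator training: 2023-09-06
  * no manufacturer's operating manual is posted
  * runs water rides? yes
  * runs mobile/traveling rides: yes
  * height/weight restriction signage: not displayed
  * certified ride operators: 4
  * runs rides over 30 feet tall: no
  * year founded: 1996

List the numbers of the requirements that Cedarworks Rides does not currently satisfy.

1, 2, 3, 7

1. ride-specific liability coverage $1,150,000 < $1,225,000 → not met
2. condition 'runs mobile/traveling rides' holds; height/weight restriction signage absent → not met
3. condition 'runs water rides' holds; operator training 100 days ago vs limit 90 → not met
4. condition 'runs rides over 30 feet tall' does not hold → requirement n/a → met
5. daily inspection log audit 41 days ago vs limit 45 → met
6. certified ride operators 4 ≥ 3 → met
7. manufacturer's operating manual absent → not met
Not met: 1, 2, 3, 7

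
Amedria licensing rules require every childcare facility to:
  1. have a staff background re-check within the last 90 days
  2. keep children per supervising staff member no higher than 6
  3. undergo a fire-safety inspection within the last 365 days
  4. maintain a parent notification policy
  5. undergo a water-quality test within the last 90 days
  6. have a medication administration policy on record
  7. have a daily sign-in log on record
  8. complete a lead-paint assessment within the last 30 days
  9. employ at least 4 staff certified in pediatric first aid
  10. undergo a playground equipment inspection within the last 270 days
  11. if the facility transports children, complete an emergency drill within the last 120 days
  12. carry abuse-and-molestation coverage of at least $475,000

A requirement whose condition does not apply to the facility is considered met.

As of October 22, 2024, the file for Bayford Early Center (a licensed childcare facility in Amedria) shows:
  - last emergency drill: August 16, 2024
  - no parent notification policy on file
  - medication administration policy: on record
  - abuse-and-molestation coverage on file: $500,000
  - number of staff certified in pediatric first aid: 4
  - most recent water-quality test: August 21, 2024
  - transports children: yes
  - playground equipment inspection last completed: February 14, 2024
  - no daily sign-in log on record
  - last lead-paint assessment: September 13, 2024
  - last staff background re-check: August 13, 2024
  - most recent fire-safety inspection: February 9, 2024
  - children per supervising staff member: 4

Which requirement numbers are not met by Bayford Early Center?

1. staff background re-check 70 days ago vs limit 90 → met
2. children per supervising staff member 4 ≤ 6 → met
3. fire-safety inspection 256 days ago vs limit 365 → met
4. parent notification policy absent → not met
5. water-quality test 62 days ago vs limit 90 → met
6. medication administration policy present → met
7. daily sign-in log absent → not met
8. lead-paint assessment 39 days ago vs limit 30 → not met
9. staff certified in pediatric first aid 4 ≥ 4 → met
10. playground equipment inspection 251 days ago vs limit 270 → met
11. condition 'transports children' holds; emergency drill 67 days ago vs limit 120 → met
12. abuse-and-molestation coverage $500,000 ≥ $475,000 → met
Not met: 4, 7, 8

4, 7, 8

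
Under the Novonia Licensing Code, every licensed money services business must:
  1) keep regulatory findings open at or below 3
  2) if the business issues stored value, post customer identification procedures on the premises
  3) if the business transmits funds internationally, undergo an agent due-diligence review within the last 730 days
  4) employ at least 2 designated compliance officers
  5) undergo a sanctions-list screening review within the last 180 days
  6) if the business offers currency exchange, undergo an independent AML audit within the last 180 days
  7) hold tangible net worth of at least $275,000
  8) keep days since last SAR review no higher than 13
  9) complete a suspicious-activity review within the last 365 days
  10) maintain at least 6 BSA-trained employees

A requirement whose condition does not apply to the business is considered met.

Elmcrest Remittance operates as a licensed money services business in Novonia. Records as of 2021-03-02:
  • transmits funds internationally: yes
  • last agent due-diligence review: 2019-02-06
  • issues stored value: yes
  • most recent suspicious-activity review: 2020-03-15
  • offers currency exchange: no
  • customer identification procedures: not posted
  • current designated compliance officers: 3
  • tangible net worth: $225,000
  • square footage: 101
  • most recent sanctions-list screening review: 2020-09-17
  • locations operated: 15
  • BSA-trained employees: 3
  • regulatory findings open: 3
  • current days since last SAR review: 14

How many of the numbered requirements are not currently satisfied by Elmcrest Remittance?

5

1. regulatory findings open 3 ≤ 3 → met
2. condition 'issues stored value' holds; customer identification procedures absent → not met
3. condition 'transmits funds internationally' holds; agent due-diligence review 755 days ago vs limit 730 → not met
4. designated compliance officers 3 ≥ 2 → met
5. sanctions-list screening review 166 days ago vs limit 180 → met
6. condition 'offers currency exchange' does not hold → requirement n/a → met
7. tangible net worth $225,000 < $275,000 → not met
8. days since last SAR review 14 > 13 → not met
9. suspicious-activity review 352 days ago vs limit 365 → met
10. BSA-trained employees 3 < 6 → not met
Not met: 5 of 10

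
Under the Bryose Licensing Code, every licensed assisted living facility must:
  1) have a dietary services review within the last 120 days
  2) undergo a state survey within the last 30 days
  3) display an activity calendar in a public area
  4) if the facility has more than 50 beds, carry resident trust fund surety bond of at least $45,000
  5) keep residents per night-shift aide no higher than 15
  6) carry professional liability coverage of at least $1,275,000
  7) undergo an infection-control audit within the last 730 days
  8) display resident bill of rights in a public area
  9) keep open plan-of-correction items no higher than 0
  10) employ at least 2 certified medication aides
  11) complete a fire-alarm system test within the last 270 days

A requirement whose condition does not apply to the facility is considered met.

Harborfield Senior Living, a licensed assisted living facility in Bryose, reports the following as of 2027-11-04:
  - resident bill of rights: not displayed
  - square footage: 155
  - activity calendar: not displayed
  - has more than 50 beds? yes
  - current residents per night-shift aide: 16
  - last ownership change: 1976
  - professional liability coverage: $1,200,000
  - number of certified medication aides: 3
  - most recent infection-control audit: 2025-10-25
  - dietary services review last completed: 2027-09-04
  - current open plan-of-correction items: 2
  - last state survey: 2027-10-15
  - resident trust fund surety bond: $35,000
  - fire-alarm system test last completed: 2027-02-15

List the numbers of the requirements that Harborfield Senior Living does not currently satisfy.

3, 4, 5, 6, 7, 8, 9

1. dietary services review 61 days ago vs limit 120 → met
2. state survey 20 days ago vs limit 30 → met
3. activity calendar absent → not met
4. condition 'has more than 50 beds' holds; resident trust fund surety bond $35,000 < $45,000 → not met
5. residents per night-shift aide 16 > 15 → not met
6. professional liability coverage $1,200,000 < $1,275,000 → not met
7. infection-control audit 740 days ago vs limit 730 → not met
8. resident bill of rights absent → not met
9. open plan-of-correction items 2 > 0 → not met
10. certified medication aides 3 ≥ 2 → met
11. fire-alarm system test 262 days ago vs limit 270 → met
Not met: 3, 4, 5, 6, 7, 8, 9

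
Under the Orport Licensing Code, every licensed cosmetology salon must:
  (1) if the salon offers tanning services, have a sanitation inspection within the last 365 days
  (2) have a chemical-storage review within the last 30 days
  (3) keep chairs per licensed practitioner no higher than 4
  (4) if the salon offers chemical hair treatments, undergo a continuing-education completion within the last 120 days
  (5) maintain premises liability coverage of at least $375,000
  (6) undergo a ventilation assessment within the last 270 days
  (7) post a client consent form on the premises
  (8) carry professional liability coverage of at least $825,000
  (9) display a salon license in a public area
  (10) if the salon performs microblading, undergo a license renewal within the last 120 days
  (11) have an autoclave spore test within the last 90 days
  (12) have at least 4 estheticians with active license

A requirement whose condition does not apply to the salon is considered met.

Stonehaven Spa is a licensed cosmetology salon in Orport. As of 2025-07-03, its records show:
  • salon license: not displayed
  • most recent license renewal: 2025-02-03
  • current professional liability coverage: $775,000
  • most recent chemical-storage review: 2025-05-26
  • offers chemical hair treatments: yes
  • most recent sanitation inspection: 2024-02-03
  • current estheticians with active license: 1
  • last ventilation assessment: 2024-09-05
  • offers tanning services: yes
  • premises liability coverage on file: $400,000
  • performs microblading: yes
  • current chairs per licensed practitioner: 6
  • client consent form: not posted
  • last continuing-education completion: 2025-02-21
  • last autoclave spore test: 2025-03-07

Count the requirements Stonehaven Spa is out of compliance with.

1. condition 'offers tanning services' holds; sanitation inspection 516 days ago vs limit 365 → not met
2. chemical-storage review 38 days ago vs limit 30 → not met
3. chairs per licensed practitioner 6 > 4 → not met
4. condition 'offers chemical hair treatments' holds; continuing-education completion 132 days ago vs limit 120 → not met
5. premises liability coverage $400,000 ≥ $375,000 → met
6. ventilation assessment 301 days ago vs limit 270 → not met
7. client consent form absent → not met
8. professional liability coverage $775,000 < $825,000 → not met
9. salon license absent → not met
10. condition 'performs microblading' holds; license renewal 150 days ago vs limit 120 → not met
11. autoclave spore test 118 days ago vs limit 90 → not met
12. estheticians with active license 1 < 4 → not met
Not met: 11 of 12

11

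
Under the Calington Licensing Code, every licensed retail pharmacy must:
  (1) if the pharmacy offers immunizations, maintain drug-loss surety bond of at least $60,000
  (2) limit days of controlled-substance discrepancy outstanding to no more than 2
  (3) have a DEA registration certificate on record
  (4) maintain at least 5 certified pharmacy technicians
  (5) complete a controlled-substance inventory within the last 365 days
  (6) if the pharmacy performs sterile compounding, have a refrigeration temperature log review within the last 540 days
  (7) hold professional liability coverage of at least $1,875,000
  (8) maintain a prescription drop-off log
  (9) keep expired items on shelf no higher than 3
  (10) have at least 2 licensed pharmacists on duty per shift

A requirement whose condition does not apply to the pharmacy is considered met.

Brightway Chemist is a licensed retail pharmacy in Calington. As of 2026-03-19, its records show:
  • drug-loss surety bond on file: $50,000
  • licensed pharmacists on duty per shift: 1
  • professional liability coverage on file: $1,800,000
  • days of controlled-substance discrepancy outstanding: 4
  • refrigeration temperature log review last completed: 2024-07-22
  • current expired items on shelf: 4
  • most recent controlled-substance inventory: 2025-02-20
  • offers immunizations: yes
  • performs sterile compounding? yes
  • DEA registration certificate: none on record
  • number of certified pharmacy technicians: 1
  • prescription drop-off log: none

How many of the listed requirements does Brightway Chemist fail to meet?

10

1. condition 'offers immunizations' holds; drug-loss surety bond $50,000 < $60,000 → not met
2. days of controlled-substance discrepancy outstanding 4 > 2 → not met
3. DEA registration certificate absent → not met
4. certified pharmacy technicians 1 < 5 → not met
5. controlled-substance inventory 392 days ago vs limit 365 → not met
6. condition 'performs sterile compounding' holds; refrigeration temperature log review 605 days ago vs limit 540 → not met
7. professional liability coverage $1,800,000 < $1,875,000 → not met
8. prescription drop-off log absent → not met
9. expired items on shelf 4 > 3 → not met
10. licensed pharmacists on duty per shift 1 < 2 → not met
Not met: 10 of 10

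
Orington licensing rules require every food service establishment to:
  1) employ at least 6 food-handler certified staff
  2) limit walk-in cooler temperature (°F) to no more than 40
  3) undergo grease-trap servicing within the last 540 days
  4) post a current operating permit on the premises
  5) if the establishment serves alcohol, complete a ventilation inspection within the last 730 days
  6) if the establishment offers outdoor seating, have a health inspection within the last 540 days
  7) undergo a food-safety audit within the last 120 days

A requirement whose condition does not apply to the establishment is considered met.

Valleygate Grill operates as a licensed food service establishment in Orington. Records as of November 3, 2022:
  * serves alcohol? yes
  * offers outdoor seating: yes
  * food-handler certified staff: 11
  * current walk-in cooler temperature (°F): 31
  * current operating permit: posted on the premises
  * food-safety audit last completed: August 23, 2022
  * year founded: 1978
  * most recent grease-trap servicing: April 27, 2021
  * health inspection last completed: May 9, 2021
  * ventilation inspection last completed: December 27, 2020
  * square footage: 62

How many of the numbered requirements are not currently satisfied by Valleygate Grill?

2

1. food-handler certified staff 11 ≥ 6 → met
2. walk-in cooler temperature (°F) 31 ≤ 40 → met
3. grease-trap servicing 555 days ago vs limit 540 → not met
4. current operating permit present → met
5. condition 'serves alcohol' holds; ventilation inspection 676 days ago vs limit 730 → met
6. condition 'offers outdoor seating' holds; health inspection 543 days ago vs limit 540 → not met
7. food-safety audit 72 days ago vs limit 120 → met
Not met: 2 of 7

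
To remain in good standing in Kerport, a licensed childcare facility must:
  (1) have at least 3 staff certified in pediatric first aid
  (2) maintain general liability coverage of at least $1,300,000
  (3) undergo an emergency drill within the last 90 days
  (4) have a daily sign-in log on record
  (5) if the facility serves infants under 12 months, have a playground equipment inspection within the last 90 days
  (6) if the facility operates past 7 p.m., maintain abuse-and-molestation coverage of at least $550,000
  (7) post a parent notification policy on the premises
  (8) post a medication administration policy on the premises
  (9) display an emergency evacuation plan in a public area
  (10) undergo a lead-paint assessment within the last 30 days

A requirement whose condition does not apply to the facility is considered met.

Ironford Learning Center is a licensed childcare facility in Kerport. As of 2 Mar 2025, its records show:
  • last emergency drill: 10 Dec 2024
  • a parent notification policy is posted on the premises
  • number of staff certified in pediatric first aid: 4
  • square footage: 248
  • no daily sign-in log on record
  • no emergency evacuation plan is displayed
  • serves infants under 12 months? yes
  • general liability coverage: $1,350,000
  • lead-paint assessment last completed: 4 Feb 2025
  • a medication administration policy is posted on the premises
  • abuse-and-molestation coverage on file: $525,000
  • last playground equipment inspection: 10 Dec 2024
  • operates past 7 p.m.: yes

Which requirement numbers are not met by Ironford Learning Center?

1. staff certified in pediatric first aid 4 ≥ 3 → met
2. general liability coverage $1,350,000 ≥ $1,300,000 → met
3. emergency drill 82 days ago vs limit 90 → met
4. daily sign-in log absent → not met
5. condition 'serves infants under 12 months' holds; playground equipment inspection 82 days ago vs limit 90 → met
6. condition 'operates past 7 p.m.' holds; abuse-and-molestation coverage $525,000 < $550,000 → not met
7. parent notification policy present → met
8. medication administration policy present → met
9. emergency evacuation plan absent → not met
10. lead-paint assessment 26 days ago vs limit 30 → met
Not met: 4, 6, 9

4, 6, 9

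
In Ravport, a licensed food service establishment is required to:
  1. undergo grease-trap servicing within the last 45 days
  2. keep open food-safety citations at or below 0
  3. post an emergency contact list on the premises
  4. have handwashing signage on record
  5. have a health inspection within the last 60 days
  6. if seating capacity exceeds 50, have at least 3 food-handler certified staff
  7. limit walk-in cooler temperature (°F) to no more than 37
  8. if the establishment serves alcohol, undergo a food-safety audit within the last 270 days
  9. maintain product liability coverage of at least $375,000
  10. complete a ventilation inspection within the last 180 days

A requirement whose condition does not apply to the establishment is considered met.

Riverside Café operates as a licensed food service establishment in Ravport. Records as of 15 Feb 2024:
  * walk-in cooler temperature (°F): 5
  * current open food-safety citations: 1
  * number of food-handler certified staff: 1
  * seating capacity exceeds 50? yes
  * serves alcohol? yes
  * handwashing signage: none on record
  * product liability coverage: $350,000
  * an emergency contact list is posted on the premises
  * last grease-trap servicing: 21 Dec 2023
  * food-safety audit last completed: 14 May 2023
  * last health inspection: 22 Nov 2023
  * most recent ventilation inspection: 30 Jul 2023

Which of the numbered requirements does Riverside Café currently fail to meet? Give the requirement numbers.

1. grease-trap servicing 56 days ago vs limit 45 → not met
2. open food-safety citations 1 > 0 → not met
3. emergency contact list present → met
4. handwashing signage absent → not met
5. health inspection 85 days ago vs limit 60 → not met
6. condition 'seating capacity exceeds 50' holds; food-handler certified staff 1 < 3 → not met
7. walk-in cooler temperature (°F) 5 ≤ 37 → met
8. condition 'serves alcohol' holds; food-safety audit 277 days ago vs limit 270 → not met
9. product liability coverage $350,000 < $375,000 → not met
10. ventilation inspection 200 days ago vs limit 180 → not met
Not met: 1, 2, 4, 5, 6, 8, 9, 10

1, 2, 4, 5, 6, 8, 9, 10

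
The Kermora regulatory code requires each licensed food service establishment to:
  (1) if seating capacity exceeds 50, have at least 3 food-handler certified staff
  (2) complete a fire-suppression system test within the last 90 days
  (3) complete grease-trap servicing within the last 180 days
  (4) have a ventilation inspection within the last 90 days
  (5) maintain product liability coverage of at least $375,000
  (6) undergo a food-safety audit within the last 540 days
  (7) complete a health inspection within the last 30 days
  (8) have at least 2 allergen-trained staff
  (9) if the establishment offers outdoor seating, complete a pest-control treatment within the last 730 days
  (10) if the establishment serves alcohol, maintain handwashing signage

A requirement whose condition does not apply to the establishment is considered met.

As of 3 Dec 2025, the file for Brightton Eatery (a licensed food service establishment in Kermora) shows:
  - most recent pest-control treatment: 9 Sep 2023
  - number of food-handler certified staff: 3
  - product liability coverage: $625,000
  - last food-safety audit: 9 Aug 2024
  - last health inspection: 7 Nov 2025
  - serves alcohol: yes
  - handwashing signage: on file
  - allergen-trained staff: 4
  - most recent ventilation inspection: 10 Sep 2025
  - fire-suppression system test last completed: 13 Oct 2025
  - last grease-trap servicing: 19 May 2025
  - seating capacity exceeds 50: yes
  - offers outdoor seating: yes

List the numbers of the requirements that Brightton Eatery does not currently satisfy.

3, 9

1. condition 'seating capacity exceeds 50' holds; food-handler certified staff 3 ≥ 3 → met
2. fire-suppression system test 51 days ago vs limit 90 → met
3. grease-trap servicing 198 days ago vs limit 180 → not met
4. ventilation inspection 84 days ago vs limit 90 → met
5. product liability coverage $625,000 ≥ $375,000 → met
6. food-safety audit 481 days ago vs limit 540 → met
7. health inspection 26 days ago vs limit 30 → met
8. allergen-trained staff 4 ≥ 2 → met
9. condition 'offers outdoor seating' holds; pest-control treatment 816 days ago vs limit 730 → not met
10. condition 'serves alcohol' holds; handwashing signage present → met
Not met: 3, 9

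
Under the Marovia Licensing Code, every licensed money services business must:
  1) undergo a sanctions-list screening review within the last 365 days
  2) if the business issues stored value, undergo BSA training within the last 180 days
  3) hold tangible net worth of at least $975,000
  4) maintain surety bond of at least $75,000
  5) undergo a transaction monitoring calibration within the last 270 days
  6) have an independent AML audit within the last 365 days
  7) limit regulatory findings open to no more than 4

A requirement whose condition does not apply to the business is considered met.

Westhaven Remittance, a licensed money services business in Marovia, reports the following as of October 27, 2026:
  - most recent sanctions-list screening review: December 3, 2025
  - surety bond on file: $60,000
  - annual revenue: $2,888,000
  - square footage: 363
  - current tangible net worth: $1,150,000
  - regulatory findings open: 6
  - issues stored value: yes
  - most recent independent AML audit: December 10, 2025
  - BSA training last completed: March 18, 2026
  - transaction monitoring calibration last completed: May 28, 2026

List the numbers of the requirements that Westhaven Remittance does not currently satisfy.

1. sanctions-list screening review 328 days ago vs limit 365 → met
2. condition 'issues stored value' holds; BSA training 223 days ago vs limit 180 → not met
3. tangible net worth $1,150,000 ≥ $975,000 → met
4. surety bond $60,000 < $75,000 → not met
5. transaction monitoring calibration 152 days ago vs limit 270 → met
6. independent AML audit 321 days ago vs limit 365 → met
7. regulatory findings open 6 > 4 → not met
Not met: 2, 4, 7

2, 4, 7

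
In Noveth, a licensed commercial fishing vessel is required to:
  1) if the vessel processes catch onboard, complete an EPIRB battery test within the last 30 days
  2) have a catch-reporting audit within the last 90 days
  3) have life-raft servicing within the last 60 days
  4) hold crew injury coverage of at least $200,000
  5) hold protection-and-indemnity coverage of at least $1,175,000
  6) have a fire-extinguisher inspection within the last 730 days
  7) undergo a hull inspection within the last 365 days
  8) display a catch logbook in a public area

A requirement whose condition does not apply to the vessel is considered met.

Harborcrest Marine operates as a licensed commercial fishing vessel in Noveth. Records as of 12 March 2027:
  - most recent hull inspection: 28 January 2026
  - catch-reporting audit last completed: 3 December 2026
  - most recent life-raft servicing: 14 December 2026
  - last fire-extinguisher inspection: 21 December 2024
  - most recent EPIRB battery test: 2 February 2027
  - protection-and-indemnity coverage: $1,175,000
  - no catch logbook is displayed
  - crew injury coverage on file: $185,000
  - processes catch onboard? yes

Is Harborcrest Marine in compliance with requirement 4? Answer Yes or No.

4. crew injury coverage $185,000 < $200,000 → not met

No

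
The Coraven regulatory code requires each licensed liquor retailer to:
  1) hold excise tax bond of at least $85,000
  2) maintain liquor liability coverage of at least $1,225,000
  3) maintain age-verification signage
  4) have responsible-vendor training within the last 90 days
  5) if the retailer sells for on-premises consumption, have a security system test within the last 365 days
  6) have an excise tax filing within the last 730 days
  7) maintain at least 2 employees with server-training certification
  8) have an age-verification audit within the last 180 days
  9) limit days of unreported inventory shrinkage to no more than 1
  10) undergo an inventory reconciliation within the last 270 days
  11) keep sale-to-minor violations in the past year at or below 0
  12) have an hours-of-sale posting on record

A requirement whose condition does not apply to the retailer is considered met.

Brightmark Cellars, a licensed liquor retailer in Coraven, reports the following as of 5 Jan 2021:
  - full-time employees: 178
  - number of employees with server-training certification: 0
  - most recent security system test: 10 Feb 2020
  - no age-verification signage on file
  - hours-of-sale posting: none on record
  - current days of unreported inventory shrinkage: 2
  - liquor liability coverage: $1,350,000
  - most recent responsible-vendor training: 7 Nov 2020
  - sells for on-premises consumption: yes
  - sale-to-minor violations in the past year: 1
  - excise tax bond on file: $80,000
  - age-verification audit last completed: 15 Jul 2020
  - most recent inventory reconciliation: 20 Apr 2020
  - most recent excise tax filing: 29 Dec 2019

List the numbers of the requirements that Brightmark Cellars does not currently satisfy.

1, 3, 7, 9, 11, 12

1. excise tax bond $80,000 < $85,000 → not met
2. liquor liability coverage $1,350,000 ≥ $1,225,000 → met
3. age-verification signage absent → not met
4. responsible-vendor training 59 days ago vs limit 90 → met
5. condition 'sells for on-premises consumption' holds; security system test 330 days ago vs limit 365 → met
6. excise tax filing 373 days ago vs limit 730 → met
7. employees with server-training certification 0 < 2 → not met
8. age-verification audit 174 days ago vs limit 180 → met
9. days of unreported inventory shrinkage 2 > 1 → not met
10. inventory reconciliation 260 days ago vs limit 270 → met
11. sale-to-minor violations in the past year 1 > 0 → not met
12. hours-of-sale posting absent → not met
Not met: 1, 3, 7, 9, 11, 12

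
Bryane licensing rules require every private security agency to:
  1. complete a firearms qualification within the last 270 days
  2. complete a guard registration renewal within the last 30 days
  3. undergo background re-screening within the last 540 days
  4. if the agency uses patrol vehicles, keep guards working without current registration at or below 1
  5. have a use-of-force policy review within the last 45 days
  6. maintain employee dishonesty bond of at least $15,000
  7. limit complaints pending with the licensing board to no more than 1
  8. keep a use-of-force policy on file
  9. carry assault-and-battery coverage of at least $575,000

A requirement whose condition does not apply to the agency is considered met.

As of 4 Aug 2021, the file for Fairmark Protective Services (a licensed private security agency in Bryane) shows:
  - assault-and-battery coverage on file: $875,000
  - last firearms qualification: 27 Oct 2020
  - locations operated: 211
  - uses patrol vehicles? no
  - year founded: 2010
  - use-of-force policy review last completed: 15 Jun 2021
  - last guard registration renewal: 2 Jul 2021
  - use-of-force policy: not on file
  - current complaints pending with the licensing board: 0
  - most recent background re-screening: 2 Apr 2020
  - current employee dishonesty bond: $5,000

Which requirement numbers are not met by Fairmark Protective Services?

1, 2, 5, 6, 8

1. firearms qualification 281 days ago vs limit 270 → not met
2. guard registration renewal 33 days ago vs limit 30 → not met
3. background re-screening 489 days ago vs limit 540 → met
4. condition 'uses patrol vehicles' does not hold → requirement n/a → met
5. use-of-force policy review 50 days ago vs limit 45 → not met
6. employee dishonesty bond $5,000 < $15,000 → not met
7. complaints pending with the licensing board 0 ≤ 1 → met
8. use-of-force policy absent → not met
9. assault-and-battery coverage $875,000 ≥ $575,000 → met
Not met: 1, 2, 5, 6, 8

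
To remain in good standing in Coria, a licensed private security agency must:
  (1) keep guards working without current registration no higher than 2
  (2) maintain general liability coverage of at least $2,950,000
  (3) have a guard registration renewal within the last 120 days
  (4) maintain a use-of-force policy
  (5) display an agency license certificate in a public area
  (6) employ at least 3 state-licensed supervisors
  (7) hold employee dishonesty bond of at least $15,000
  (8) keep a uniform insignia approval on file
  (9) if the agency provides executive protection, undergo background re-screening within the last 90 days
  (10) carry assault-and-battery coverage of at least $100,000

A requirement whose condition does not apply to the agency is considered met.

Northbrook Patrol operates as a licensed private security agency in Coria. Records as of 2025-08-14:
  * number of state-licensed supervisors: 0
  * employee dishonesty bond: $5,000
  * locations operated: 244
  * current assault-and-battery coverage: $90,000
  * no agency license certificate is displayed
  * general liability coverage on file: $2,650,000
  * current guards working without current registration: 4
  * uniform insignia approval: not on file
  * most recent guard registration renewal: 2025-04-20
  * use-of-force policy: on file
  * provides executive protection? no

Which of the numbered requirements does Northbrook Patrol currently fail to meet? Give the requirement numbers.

1. guards working without current registration 4 > 2 → not met
2. general liability coverage $2,650,000 < $2,950,000 → not met
3. guard registration renewal 116 days ago vs limit 120 → met
4. use-of-force policy present → met
5. agency license certificate absent → not met
6. state-licensed supervisors 0 < 3 → not met
7. employee dishonesty bond $5,000 < $15,000 → not met
8. uniform insignia approval absent → not met
9. condition 'provides executive protection' does not hold → requirement n/a → met
10. assault-and-battery coverage $90,000 < $100,000 → not met
Not met: 1, 2, 5, 6, 7, 8, 10

1, 2, 5, 6, 7, 8, 10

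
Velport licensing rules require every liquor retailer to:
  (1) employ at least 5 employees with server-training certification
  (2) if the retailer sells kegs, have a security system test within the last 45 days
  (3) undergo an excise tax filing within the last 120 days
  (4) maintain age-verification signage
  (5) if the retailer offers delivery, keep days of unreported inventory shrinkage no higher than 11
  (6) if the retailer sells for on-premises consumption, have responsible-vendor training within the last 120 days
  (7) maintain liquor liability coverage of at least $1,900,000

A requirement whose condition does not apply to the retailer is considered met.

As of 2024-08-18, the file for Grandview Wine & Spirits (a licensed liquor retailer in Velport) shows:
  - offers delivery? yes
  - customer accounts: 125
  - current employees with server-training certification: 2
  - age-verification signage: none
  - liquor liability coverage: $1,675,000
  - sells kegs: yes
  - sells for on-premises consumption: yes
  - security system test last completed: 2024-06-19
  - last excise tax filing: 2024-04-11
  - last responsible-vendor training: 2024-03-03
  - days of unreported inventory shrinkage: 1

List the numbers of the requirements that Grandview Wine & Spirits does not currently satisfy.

1, 2, 3, 4, 6, 7

1. employees with server-training certification 2 < 5 → not met
2. condition 'sells kegs' holds; security system test 60 days ago vs limit 45 → not met
3. excise tax filing 129 days ago vs limit 120 → not met
4. age-verification signage absent → not met
5. condition 'offers delivery' holds; days of unreported inventory shrinkage 1 ≤ 11 → met
6. condition 'sells for on-premises consumption' holds; responsible-vendor training 168 days ago vs limit 120 → not met
7. liquor liability coverage $1,675,000 < $1,900,000 → not met
Not met: 1, 2, 3, 4, 6, 7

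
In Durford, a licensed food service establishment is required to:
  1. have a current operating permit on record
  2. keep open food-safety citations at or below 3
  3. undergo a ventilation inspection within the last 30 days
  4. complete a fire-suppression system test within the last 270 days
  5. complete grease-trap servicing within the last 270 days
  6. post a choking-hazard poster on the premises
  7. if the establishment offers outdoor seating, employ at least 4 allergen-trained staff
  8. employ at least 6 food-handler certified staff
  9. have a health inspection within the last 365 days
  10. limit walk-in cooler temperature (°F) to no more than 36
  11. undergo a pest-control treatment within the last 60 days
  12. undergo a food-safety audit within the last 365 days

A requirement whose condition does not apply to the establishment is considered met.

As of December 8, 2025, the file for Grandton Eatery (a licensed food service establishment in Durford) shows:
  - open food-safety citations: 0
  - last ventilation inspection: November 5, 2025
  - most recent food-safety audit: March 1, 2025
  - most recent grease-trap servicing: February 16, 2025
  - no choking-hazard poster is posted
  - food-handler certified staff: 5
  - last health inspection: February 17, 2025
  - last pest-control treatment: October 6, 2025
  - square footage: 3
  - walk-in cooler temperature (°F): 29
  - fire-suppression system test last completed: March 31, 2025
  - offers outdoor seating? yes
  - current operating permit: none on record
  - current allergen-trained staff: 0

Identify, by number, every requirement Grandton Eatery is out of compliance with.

1. current operating permit absent → not met
2. open food-safety citations 0 ≤ 3 → met
3. ventilation inspection 33 days ago vs limit 30 → not met
4. fire-suppression system test 252 days ago vs limit 270 → met
5. grease-trap servicing 295 days ago vs limit 270 → not met
6. choking-hazard poster absent → not met
7. condition 'offers outdoor seating' holds; allergen-trained staff 0 < 4 → not met
8. food-handler certified staff 5 < 6 → not met
9. health inspection 294 days ago vs limit 365 → met
10. walk-in cooler temperature (°F) 29 ≤ 36 → met
11. pest-control treatment 63 days ago vs limit 60 → not met
12. food-safety audit 282 days ago vs limit 365 → met
Not met: 1, 3, 5, 6, 7, 8, 11

1, 3, 5, 6, 7, 8, 11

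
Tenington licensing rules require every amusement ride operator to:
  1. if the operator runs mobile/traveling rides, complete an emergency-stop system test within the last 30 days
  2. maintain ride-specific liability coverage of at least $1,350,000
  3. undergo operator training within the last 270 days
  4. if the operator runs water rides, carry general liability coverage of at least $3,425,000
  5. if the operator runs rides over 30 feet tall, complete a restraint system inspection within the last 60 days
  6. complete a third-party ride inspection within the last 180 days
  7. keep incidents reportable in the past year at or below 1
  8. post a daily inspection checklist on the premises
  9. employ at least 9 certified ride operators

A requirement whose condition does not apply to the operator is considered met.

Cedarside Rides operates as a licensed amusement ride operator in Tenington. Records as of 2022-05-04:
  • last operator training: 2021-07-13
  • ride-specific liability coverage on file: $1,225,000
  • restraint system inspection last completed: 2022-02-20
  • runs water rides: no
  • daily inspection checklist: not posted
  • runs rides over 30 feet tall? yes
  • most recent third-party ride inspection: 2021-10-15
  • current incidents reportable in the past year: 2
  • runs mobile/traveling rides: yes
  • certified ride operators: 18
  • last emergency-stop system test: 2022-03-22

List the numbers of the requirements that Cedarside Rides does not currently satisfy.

1. condition 'runs mobile/traveling rides' holds; emergency-stop system test 43 days ago vs limit 30 → not met
2. ride-specific liability coverage $1,225,000 < $1,350,000 → not met
3. operator training 295 days ago vs limit 270 → not met
4. condition 'runs water rides' does not hold → requirement n/a → met
5. condition 'runs rides over 30 feet tall' holds; restraint system inspection 73 days ago vs limit 60 → not met
6. third-party ride inspection 201 days ago vs limit 180 → not met
7. incidents reportable in the past year 2 > 1 → not met
8. daily inspection checklist absent → not met
9. certified ride operators 18 ≥ 9 → met
Not met: 1, 2, 3, 5, 6, 7, 8

1, 2, 3, 5, 6, 7, 8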